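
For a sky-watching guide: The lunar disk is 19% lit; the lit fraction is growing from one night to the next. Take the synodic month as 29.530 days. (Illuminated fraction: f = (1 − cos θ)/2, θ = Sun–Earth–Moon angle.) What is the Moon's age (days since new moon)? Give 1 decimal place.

4.2 days

From f = (1 − cos θ)/2: cos θ = 1 − 2×0.19 = 0.620; arccos → 51.7°.
Waxing ⇒ before full, so θ = 51.7°.
That fraction of the synodic month is 51.7/360 × 29.530 d ≈ 4.24 d.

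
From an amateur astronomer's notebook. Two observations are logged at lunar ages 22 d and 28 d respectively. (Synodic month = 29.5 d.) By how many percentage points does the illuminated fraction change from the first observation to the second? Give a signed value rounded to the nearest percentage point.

-49 percentage points

First observation: θ = 360°·22/29.5 = 268.5°, so f = 0.513.
Second observation: θ = 341.7°, f = 0.025.
Δf = 0.025 − 0.513 = -0.488, i.e. -49 pp.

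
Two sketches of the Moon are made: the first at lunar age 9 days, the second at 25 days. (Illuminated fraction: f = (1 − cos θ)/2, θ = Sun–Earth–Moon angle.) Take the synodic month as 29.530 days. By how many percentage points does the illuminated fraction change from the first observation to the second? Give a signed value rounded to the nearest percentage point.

-45 percentage points

First observation: θ = 360°·9/29.530 = 109.7°, so f = 0.669.
Second observation: θ = 304.8°, f = 0.215.
Δf = 0.215 − 0.669 = -0.454, i.e. -45 pp.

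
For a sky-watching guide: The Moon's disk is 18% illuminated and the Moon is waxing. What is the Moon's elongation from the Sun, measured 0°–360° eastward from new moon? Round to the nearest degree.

50°

cos θ = 1 − 2f = 0.640, giving a principal value of 50.2°.
The Moon is waxing (0°–180°), so θ = 50.2° directly.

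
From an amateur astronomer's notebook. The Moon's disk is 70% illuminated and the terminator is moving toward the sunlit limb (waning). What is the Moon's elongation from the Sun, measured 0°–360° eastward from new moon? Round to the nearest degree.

cos θ = 1 − 2f = -0.400, giving a principal value of 113.6°.
Since the Moon is past full (waning), take the reflex angle: θ = 360° − 113.6° = 246.4°.

246°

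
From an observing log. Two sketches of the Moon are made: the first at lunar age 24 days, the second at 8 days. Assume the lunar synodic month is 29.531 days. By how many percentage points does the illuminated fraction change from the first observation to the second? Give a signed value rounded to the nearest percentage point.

+26 pp

θ₁ = 360° × 24/29.531 = 292.6°, f₁ = (1 − cos θ₁)/2 = 0.308.
θ₂ = 360° × 8/29.531 = 97.5°, f₂ = (1 − cos θ₂)/2 = 0.565.
Change = f₂ − f₁ = +0.257 → +26 percentage points.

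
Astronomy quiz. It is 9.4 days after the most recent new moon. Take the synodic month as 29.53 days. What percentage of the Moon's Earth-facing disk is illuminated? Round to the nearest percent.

71%

Phase angle: θ = 360°·(9.4 d)/(29.53 d) = 114.6°.
cos 114.6° = (-0.416), so f = (1 − (-0.416))/2 = 0.708, so 71%.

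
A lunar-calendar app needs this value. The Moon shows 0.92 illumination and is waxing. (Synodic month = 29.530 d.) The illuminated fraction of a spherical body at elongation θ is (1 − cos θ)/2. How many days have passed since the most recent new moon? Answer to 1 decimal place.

cos θ = 1 − 2f = -0.840, giving a principal value of 147.1°.
Waxing ⇒ before full, so θ = 147.1°.
Age = 29.530 × 147.1°/360° ≈ 12.07 days.

12.1 days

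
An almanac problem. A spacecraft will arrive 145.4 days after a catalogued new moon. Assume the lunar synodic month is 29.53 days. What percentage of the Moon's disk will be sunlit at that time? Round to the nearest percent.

6%

145.4/29.53 = 4.924 lunations, so 4 complete cycles and 27.28 d into the next.
Phase angle: θ = 360°·(27.28 d)/(29.53 d) = 332.6°.
cos 332.6° = 0.888, so f = (1 − 0.888)/2 = 0.056, so 6%.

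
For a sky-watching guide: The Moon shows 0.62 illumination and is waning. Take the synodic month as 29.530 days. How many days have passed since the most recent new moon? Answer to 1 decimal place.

21.0 days

From f = (1 − cos θ)/2: cos θ = 1 − 2×0.62 = -0.240; arccos → 103.9°.
A waning Moon lies in 180°–360°, so θ = 360° − 103.9° = 256.1°.
That fraction of the synodic month is 256.1/360 × 29.530 d ≈ 21.01 d.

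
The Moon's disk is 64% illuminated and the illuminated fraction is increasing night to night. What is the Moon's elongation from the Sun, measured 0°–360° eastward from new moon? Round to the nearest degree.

cos θ = 1 − 2f = -0.280, giving a principal value of 106.3°.
Before full moon the principal value applies: θ = 106.3°.

106°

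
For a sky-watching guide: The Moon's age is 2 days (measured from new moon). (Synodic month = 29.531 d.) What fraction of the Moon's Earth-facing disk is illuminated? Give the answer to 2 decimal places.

0.04

The Moon has covered 2/29.531 of its cycle, so θ ≈ 360° × 2/29.531 = 24.4°.
With cos θ = 0.911, the lit fraction is (1 − 0.911)/2 ≈ 0.045.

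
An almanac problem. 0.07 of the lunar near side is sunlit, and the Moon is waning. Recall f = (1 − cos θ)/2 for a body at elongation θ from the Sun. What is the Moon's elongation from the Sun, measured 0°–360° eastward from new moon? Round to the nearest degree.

Invert f = (1 − cos θ)/2 to get cos θ = 1 − 2(0.07) = 0.860, hence θ₀ = arccos 0.860 = 30.7°.
Since the Moon is past full (waning), take the reflex angle: θ = 360° − 30.7° = 329.3°.

329°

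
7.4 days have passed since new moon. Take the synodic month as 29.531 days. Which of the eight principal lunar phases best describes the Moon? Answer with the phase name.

θ ≈ 360° × 7.4/29.531 = 90°, which falls in the first quarter sector.

first quarter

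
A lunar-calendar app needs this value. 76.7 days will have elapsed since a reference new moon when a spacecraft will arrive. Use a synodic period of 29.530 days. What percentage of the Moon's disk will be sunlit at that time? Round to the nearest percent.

Reduce mod P: 76.7 − 2×29.530 = 17.64 d into the current lunation.
The Moon has covered 17.64/29.530 of its cycle, so θ ≈ 360° × 17.64/29.530 = 215.0°.
cos 215.0° = (-0.819), so f = (1 − (-0.819))/2 = 0.909, so 91%.

91%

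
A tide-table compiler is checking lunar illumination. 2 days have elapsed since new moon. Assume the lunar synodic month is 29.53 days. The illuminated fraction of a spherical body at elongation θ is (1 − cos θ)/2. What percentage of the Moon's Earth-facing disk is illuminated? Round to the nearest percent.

4%

The Moon has covered 2/29.53 of its cycle, so θ ≈ 360° × 2/29.53 = 24.4°.
With cos θ = 0.911, the lit fraction is (1 − 0.911)/2 ≈ 0.045, so 4%.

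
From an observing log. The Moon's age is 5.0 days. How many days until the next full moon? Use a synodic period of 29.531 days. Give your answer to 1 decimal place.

Full moon is 0.5 of the way through the cycle: age 0.5 × 29.531 = 14.765 d.
That is 14.765 − 5.0 = 9.765 days ahead.

9.8 days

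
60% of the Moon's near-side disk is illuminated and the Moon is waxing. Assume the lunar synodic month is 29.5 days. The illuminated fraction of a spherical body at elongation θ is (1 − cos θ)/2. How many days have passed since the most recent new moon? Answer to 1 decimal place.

8.3 days

Invert f = (1 − cos θ)/2 to get cos θ = 1 − 2(0.60) = -0.200, hence θ₀ = arccos -0.200 = 101.5°.
The Moon is waxing (0°–180°), so θ = 101.5° directly.
That fraction of the synodic month is 101.5/360 × 29.5 d ≈ 8.32 d.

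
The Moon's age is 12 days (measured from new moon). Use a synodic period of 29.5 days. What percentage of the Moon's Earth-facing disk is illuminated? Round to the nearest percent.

92%

Phase angle: θ = 360°·(12 d)/(29.5 d) = 146.4°.
cos 146.4° = (-0.833), so f = (1 − (-0.833))/2 = 0.917, so 92%.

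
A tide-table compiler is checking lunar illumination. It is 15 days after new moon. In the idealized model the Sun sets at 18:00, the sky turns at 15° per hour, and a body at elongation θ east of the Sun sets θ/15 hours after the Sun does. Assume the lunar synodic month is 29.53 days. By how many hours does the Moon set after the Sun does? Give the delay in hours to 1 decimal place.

12.2 h

The Moon has covered 15/29.53 of its cycle, so θ ≈ 360° × 15/29.53 = 182.9°.
At 15° of sky rotation per hour, 182.9° corresponds to a 12.19 h lag.
So the Moon sets 12.19 h after the Sun.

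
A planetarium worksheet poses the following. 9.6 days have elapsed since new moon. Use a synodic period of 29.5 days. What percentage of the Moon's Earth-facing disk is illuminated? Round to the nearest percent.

Elongation θ = 360° × 9.6/29.5 ≈ 117.2°.
cos 117.2° = (-0.456), so f = (1 − (-0.456))/2 = 0.728, so 73%.

73%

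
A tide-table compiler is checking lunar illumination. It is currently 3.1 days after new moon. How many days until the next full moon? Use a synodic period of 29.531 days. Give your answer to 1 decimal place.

Full moon occurs at elongation 180°, i.e. at age 29.531 × 180/360 = 14.765 d.
So 11.665 days remain (14.765 − 3.1).

11.7 days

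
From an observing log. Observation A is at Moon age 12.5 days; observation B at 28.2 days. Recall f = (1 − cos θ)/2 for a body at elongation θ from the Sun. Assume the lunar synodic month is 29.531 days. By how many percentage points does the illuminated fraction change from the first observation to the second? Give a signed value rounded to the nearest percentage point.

θ₁ = 360° × 12.5/29.531 = 152.4°, f₁ = (1 − cos θ₁)/2 = 0.943.
θ₂ = 360° × 28.2/29.531 = 343.8°, f₂ = (1 − cos θ₂)/2 = 0.020.
Change = f₂ − f₁ = -0.923 → -92 percentage points.

-92 pp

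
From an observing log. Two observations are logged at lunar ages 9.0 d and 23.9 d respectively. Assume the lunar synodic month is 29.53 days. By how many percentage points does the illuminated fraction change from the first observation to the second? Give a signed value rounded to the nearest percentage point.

First observation: θ = 360°·9.0/29.53 = 109.7°, so f = 0.669.
Second observation: θ = 291.4°, f = 0.318.
Δf = 0.318 − 0.669 = -0.351, i.e. -35 pp.

-35 percentage points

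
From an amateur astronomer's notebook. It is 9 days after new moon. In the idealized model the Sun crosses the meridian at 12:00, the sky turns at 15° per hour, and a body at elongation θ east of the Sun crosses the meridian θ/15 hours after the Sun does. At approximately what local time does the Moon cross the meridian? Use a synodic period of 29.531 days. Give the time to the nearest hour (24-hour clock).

19:00

Elongation θ = 360° × 9/29.531 ≈ 109.7°.
At 15° of sky rotation per hour, 109.7° corresponds to a 7.31 h lag.
12:00 + 7.31 h ≈ 19:19 → 19:00 to the nearest hour.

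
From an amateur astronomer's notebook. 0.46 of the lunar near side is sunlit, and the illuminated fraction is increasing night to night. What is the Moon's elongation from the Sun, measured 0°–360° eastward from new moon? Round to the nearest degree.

85°

Invert f = (1 − cos θ)/2 to get cos θ = 1 − 2(0.46) = 0.080, hence θ₀ = arccos 0.080 = 85.4°.
Before full moon the principal value applies: θ = 85.4°.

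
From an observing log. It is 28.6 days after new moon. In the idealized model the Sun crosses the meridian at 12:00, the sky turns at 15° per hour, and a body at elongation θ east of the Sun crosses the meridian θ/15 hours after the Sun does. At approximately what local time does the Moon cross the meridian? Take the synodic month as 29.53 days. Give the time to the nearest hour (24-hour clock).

11:00

Elongation θ = 360° × 28.6/29.53 ≈ 348.7°.
Delay after the Sun = 348.7° / (15°/h) ≈ 23.24 h.
12:00 + 23.24 h ≈ 11:15 → 11:00 to the nearest hour.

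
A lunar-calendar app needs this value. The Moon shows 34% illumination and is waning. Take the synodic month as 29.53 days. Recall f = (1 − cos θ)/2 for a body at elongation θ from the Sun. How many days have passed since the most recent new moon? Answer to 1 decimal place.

From f = (1 − cos θ)/2: cos θ = 1 − 2×0.34 = 0.320; arccos → 71.3°.
A waning Moon lies in 180°–360°, so θ = 360° − 71.3° = 288.7°.
At 360°/29.53 d per day, 288.7° corresponds to 23.68 days.

23.7 days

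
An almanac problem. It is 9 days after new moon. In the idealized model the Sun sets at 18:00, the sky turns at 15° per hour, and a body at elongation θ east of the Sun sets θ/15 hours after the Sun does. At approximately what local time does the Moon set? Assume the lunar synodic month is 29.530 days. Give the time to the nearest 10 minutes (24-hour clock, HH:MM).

The Moon has covered 9/29.530 of its cycle, so θ ≈ 360° × 9/29.530 = 109.7°.
Delay after the Sun = 109.7° / (15°/h) ≈ 7.31 h.
18:00 + 7.315 h ≈ 01:19 → 01:20 to the nearest ten minutes.

01:20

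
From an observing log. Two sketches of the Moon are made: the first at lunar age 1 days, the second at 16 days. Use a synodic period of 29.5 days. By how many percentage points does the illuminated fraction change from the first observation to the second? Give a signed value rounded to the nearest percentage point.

First observation: θ = 360°·1/29.5 = 12.2°, so f = 0.011.
Second observation: θ = 195.3°, f = 0.982.
Δf = 0.982 − 0.011 = +0.971, i.e. +97 pp.

+97 percentage points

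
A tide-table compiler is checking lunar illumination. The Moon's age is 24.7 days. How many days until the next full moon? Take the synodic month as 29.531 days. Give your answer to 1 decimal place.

19.6 days

Full moon occurs at elongation 180°, i.e. at age 29.531 × 180/360 = 14.765 d.
Already past this cycle's full moon; the next is at 14.765 + 29.531 = 44.296 d, so 44.296 − 24.7 = 19.596 days.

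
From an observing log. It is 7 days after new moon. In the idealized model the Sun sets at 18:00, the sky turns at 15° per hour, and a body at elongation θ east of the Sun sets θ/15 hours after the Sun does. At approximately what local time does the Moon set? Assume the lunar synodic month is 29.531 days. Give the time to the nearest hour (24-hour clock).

00:00

Phase angle: θ = 360°·(7 d)/(29.531 d) = 85.3°.
Delay after the Sun = 85.3° / (15°/h) ≈ 5.69 h.
18:00 + 5.69 h ≈ 23:41 → 00:00 to the nearest hour.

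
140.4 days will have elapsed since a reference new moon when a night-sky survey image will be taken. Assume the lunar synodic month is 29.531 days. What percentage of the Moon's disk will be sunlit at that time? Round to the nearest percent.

Reduce mod P: 140.4 − 4×29.531 = 22.28 d into the current lunation.
Elongation θ = 360° × 22.28/29.531 ≈ 271.6°.
cos 271.6° = 0.027, so f = (1 − 0.027)/2 = 0.486, so 49%.

49%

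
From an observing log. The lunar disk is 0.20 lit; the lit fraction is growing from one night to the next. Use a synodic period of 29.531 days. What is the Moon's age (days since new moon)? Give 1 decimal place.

4.4 days

cos θ = 1 − 2f = 0.600, giving a principal value of 53.1°.
The Moon is waxing (0°–180°), so θ = 53.1° directly.
That fraction of the synodic month is 53.1/360 × 29.531 d ≈ 4.36 d.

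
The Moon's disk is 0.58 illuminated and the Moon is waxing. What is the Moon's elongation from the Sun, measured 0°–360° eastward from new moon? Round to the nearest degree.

cos θ = 1 − 2f = -0.160, giving a principal value of 99.2°.
Waxing ⇒ before full, so θ = 99.2°.

99°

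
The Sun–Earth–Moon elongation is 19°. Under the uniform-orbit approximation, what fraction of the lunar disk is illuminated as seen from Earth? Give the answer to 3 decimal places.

0.027

Half-versine of 19°: (1 − 0.946)/2 = 0.027.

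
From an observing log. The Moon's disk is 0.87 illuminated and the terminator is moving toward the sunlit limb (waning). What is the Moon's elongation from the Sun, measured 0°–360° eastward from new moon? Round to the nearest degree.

cos θ = 1 − 2f = -0.740, giving a principal value of 137.7°.
Waning ⇒ past full, so θ = 360° − 137.7° = 222.3°.

222°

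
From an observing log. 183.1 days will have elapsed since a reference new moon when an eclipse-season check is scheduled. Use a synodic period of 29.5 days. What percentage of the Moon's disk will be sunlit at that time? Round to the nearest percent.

37%

183.1/29.5 = 6.207 lunations, so 6 complete cycles and 6.10 d into the next.
Elongation θ = 360° × 6.10/29.5 ≈ 74.4°.
With cos θ = 0.268, the lit fraction is (1 − 0.268)/2 ≈ 0.366, so 37%.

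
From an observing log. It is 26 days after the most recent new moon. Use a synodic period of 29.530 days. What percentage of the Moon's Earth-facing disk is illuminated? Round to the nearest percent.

The Moon has covered 26/29.530 of its cycle, so θ ≈ 360° × 26/29.530 = 317.0°.
cos 317.0° = 0.731, so f = (1 − 0.731)/2 = 0.135, so 13%.

13%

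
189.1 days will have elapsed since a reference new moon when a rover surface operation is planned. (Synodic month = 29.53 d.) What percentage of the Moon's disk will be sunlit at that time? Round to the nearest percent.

189.1 d spans 6 complete synodic months (6 × 29.53 = 177.18 d) plus 11.92 d.
Phase angle: θ = 360°·(11.92 d)/(29.53 d) = 145.3°.
cos 145.3° = (-0.822), so f = (1 − (-0.822))/2 = 0.911, so 91%.

91%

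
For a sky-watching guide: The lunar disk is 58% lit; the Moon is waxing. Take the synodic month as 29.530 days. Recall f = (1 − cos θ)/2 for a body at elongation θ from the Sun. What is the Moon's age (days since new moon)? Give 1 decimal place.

8.1 days

cos θ = 1 − 2f = -0.160, giving a principal value of 99.2°.
Waxing ⇒ before full, so θ = 99.2°.
Age = 29.530 × 99.2°/360° ≈ 8.14 days.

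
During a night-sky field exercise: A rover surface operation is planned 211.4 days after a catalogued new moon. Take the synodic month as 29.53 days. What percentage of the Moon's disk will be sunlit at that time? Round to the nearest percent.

23%

211.4 d spans 7 complete synodic months (7 × 29.53 = 206.71 d) plus 4.69 d.
Elongation θ = 360° × 4.69/29.53 ≈ 57.2°.
With cos θ = 0.542, the lit fraction is (1 − 0.542)/2 ≈ 0.229, so 23%.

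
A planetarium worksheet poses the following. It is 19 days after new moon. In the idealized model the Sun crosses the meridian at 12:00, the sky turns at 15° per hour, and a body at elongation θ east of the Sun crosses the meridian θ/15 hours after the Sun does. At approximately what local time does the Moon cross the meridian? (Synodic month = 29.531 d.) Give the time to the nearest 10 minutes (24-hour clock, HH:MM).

03:30

Phase angle: θ = 360°·(19 d)/(29.531 d) = 231.6°.
Delay after the Sun = 231.6° / (15°/h) ≈ 15.44 h.
12:00 + 15.441 h ≈ 03:26 → 03:30 to the nearest ten minutes.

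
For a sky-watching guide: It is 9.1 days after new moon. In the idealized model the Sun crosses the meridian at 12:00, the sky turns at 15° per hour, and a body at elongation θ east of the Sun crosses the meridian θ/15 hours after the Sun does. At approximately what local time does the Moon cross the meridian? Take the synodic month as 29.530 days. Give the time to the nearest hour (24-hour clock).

The Moon has covered 9.1/29.530 of its cycle, so θ ≈ 360° × 9.1/29.530 = 110.9°.
At 15° of sky rotation per hour, 110.9° corresponds to a 7.40 h lag.
12:00 + 7.40 h ≈ 19:24 → 19:00 to the nearest hour.

19:00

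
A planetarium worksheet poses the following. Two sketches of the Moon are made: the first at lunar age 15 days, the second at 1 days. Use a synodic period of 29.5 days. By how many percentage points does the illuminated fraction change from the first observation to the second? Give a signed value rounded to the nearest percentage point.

First observation: θ = 360°·15/29.5 = 183.1°, so f = 0.999.
Second observation: θ = 12.2°, f = 0.011.
Δf = 0.011 − 0.999 = -0.988, i.e. -99 pp.

-99 pp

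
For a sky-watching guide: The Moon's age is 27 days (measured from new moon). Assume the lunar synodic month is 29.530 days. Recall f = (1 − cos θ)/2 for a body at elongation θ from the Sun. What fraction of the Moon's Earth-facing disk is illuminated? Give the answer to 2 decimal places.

Phase angle: θ = 360°·(27 d)/(29.530 d) = 329.2°.
cos 329.2° = 0.859, so f = (1 − 0.859)/2 = 0.071.

0.07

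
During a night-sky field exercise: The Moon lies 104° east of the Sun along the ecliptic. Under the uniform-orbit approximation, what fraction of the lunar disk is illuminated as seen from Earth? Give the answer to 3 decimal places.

Half-versine of 104°: (1 − (-0.242))/2 = 0.621.

0.621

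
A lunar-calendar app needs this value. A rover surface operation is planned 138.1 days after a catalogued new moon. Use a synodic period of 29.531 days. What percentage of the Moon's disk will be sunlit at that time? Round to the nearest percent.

Reduce mod P: 138.1 − 4×29.531 = 19.98 d into the current lunation.
The Moon has covered 19.98/29.531 of its cycle, so θ ≈ 360° × 19.98/29.531 = 243.5°.
Illuminated fraction = (1 − cos 243.5°)/2 = (1 − (-0.446))/2 ≈ 0.723, so 72%.

72%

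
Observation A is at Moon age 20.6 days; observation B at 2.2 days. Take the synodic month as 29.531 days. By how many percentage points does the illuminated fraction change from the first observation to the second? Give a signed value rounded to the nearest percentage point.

First observation: θ = 360°·20.6/29.531 = 251.1°, so f = 0.662.
Second observation: θ = 26.8°, f = 0.054.
Δf = 0.054 − 0.662 = -0.608, i.e. -61 pp.

-61 pp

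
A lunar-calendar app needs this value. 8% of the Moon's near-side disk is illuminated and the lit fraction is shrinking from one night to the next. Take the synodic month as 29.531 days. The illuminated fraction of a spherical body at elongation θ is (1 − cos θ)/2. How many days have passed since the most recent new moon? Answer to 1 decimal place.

cos θ = 1 − 2f = 0.840, giving a principal value of 32.9°.
A waning Moon lies in 180°–360°, so θ = 360° − 32.9° = 327.1°.
Age = 29.531 × 327.1°/360° ≈ 26.84 days.

26.8 days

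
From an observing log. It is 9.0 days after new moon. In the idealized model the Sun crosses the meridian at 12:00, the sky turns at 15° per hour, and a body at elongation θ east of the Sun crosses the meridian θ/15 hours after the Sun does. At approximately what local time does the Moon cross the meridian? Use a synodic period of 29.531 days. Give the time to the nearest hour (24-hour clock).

Elongation θ = 360° × 9.0/29.531 ≈ 109.7°.
At 15° of sky rotation per hour, 109.7° corresponds to a 7.31 h lag.
12:00 + 7.31 h ≈ 19:19 → 19:00 to the nearest hour.

19:00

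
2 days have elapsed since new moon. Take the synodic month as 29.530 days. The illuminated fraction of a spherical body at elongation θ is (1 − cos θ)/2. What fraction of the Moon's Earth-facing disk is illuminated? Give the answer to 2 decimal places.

Phase angle: θ = 360°·(2 d)/(29.530 d) = 24.4°.
Illuminated fraction = (1 − cos 24.4°)/2 = (1 − 0.911)/2 ≈ 0.045.

0.04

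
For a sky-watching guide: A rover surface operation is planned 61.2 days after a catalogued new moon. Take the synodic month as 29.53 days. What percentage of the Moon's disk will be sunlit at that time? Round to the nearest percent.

5%

Reduce mod P: 61.2 − 2×29.53 = 2.14 d into the current lunation.
Phase angle: θ = 360°·(2.14 d)/(29.53 d) = 26.1°.
Illuminated fraction = (1 − cos 26.1°)/2 = (1 − 0.898)/2 ≈ 0.051, so 5%.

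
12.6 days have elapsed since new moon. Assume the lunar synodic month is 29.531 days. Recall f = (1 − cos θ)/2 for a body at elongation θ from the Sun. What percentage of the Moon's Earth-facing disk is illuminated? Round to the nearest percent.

The Moon has covered 12.6/29.531 of its cycle, so θ ≈ 360° × 12.6/29.531 = 153.6°.
cos 153.6° = (-0.896), so f = (1 − (-0.896))/2 = 0.948, so 95%.

95%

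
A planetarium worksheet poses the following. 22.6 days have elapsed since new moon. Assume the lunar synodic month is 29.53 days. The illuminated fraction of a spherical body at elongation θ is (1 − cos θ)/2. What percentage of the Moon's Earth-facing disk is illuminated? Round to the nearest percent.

45%

Elongation θ = 360° × 22.6/29.53 ≈ 275.5°.
cos 275.5° = 0.096, so f = (1 − 0.096)/2 = 0.452, so 45%.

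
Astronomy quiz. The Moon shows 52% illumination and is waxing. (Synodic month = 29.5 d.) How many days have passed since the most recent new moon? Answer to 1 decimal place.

Invert f = (1 − cos θ)/2 to get cos θ = 1 − 2(0.52) = -0.040, hence θ₀ = arccos -0.040 = 92.3°.
The Moon is waxing (0°–180°), so θ = 92.3° directly.
At 360°/29.5 d per day, 92.3° corresponds to 7.56 days.

7.6 days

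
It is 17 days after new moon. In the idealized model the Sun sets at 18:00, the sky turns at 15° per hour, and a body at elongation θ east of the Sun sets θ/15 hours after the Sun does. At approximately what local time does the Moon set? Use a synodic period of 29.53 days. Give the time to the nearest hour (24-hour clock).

Phase angle: θ = 360°·(17 d)/(29.53 d) = 207.2°.
At 15° of sky rotation per hour, 207.2° corresponds to a 13.82 h lag.
18:00 + 13.82 h ≈ 07:49 → 08:00 to the nearest hour.

08:00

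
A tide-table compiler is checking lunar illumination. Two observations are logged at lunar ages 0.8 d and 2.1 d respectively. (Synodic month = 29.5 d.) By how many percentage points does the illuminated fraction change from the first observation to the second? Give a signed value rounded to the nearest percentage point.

θ₁ = 360° × 0.8/29.5 = 9.8°, f₁ = (1 − cos θ₁)/2 = 0.007.
θ₂ = 360° × 2.1/29.5 = 25.6°, f₂ = (1 − cos θ₂)/2 = 0.049.
Change = f₂ − f₁ = +0.042 → +4 percentage points.

+4 pp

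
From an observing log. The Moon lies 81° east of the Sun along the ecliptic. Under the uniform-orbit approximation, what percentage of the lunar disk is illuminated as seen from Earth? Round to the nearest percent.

f = (1 − cos 81°)/2 = (1 − 0.156)/2 ≈ 0.422, i.e. 42%.

42%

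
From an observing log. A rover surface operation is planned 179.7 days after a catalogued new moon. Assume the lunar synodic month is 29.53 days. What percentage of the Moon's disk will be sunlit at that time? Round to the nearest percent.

179.7/29.53 = 6.085 lunations, so 6 complete cycles and 2.52 d into the next.
Elongation θ = 360° × 2.52/29.53 ≈ 30.7°.
With cos θ = 0.860, the lit fraction is (1 − 0.860)/2 ≈ 0.070, so 7%.

7%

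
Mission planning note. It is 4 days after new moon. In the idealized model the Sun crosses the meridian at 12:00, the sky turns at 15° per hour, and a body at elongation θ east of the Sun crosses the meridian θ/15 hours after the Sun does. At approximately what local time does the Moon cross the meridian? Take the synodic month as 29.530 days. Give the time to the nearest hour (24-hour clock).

15:00

Phase angle: θ = 360°·(4 d)/(29.530 d) = 48.8°.
At 15° of sky rotation per hour, 48.8° corresponds to a 3.25 h lag.
12:00 + 3.25 h ≈ 15:15 → 15:00 to the nearest hour.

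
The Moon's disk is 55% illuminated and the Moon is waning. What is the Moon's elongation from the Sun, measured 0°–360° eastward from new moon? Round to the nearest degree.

cos θ = 1 − 2f = -0.100, giving a principal value of 95.7°.
A waning Moon lies in 180°–360°, so θ = 360° − 95.7° = 264.3°.

264°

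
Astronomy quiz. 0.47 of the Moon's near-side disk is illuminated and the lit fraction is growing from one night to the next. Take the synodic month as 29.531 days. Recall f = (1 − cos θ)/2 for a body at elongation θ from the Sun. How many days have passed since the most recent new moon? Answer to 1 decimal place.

Invert f = (1 − cos θ)/2 to get cos θ = 1 − 2(0.47) = 0.060, hence θ₀ = arccos 0.060 = 86.6°.
The Moon is waxing (0°–180°), so θ = 86.6° directly.
At 360°/29.531 d per day, 86.6° corresponds to 7.10 days.

7.1 days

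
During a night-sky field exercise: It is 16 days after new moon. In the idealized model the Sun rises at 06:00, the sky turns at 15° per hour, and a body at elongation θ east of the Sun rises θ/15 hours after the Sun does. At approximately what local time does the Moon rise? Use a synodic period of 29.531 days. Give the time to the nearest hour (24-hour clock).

19:00

Elongation θ = 360° × 16/29.531 ≈ 195.0°.
Delay after the Sun = 195.0° / (15°/h) ≈ 13.00 h.
06:00 + 13.00 h ≈ 19:00 → 19:00 to the nearest hour.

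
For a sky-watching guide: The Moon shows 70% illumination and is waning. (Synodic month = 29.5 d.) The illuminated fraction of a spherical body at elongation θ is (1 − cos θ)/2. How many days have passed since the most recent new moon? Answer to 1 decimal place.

Invert f = (1 − cos θ)/2 to get cos θ = 1 − 2(0.70) = -0.400, hence θ₀ = arccos -0.400 = 113.6°.
A waning Moon lies in 180°–360°, so θ = 360° − 113.6° = 246.4°.
That fraction of the synodic month is 246.4/360 × 29.5 d ≈ 20.19 d.

20.2 days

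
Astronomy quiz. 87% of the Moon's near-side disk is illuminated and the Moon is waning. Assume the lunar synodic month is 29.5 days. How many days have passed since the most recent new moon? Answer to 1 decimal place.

cos θ = 1 − 2f = -0.740, giving a principal value of 137.7°.
Since the Moon is past full (waning), take the reflex angle: θ = 360° − 137.7° = 222.3°.
At 360°/29.5 d per day, 222.3° corresponds to 18.21 days.

18.2 days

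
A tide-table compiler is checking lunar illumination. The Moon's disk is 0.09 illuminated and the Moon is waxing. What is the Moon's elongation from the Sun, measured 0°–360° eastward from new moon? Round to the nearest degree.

From f = (1 − cos θ)/2: cos θ = 1 − 2×0.09 = 0.820; arccos → 34.9°.
Waxing ⇒ before full, so θ = 34.9°.

35°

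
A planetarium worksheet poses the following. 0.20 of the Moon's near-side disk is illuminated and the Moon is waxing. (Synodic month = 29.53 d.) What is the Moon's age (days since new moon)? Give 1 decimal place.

4.4 days

cos θ = 1 − 2f = 0.600, giving a principal value of 53.1°.
The Moon is waxing (0°–180°), so θ = 53.1° directly.
That fraction of the synodic month is 53.1/360 × 29.53 d ≈ 4.36 d.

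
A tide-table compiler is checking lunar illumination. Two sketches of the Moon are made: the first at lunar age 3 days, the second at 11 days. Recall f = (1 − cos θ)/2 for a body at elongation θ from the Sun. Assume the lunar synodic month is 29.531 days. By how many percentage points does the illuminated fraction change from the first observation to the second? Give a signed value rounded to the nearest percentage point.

+75 percentage points

θ₁ = 360° × 3/29.531 = 36.6°, f₁ = (1 − cos θ₁)/2 = 0.098.
θ₂ = 360° × 11/29.531 = 134.1°, f₂ = (1 − cos θ₂)/2 = 0.848.
Change = f₂ − f₁ = +0.749 → +75 percentage points.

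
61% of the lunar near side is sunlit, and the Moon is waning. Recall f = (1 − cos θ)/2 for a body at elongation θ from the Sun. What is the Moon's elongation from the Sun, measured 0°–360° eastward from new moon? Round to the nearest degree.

257°

cos θ = 1 − 2f = -0.220, giving a principal value of 102.7°.
Since the Moon is past full (waning), take the reflex angle: θ = 360° − 102.7° = 257.3°.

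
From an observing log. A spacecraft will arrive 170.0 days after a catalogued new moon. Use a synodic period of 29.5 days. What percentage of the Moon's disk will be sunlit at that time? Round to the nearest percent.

170.0 d spans 5 complete synodic months (5 × 29.5 = 147.50 d) plus 22.50 d.
Phase angle: θ = 360°·(22.50 d)/(29.5 d) = 274.6°.
With cos θ = 0.080, the lit fraction is (1 − 0.080)/2 ≈ 0.460, so 46%.

46%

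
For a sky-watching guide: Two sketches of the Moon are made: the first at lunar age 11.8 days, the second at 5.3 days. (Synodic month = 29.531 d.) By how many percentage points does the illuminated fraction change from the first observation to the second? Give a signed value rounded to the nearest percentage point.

-62 percentage points

θ₁ = 360° × 11.8/29.531 = 143.8°, f₁ = (1 − cos θ₁)/2 = 0.904.
θ₂ = 360° × 5.3/29.531 = 64.6°, f₂ = (1 − cos θ₂)/2 = 0.286.
Change = f₂ − f₁ = -0.618 → -62 percentage points.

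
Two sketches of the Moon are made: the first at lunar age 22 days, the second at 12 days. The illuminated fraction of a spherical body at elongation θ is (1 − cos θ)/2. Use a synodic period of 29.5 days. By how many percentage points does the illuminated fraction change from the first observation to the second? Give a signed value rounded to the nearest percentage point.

θ₁ = 360° × 22/29.5 = 268.5°, f₁ = (1 − cos θ₁)/2 = 0.513.
θ₂ = 360° × 12/29.5 = 146.4°, f₂ = (1 − cos θ₂)/2 = 0.917.
Change = f₂ − f₁ = +0.403 → +40 percentage points.

+40 percentage points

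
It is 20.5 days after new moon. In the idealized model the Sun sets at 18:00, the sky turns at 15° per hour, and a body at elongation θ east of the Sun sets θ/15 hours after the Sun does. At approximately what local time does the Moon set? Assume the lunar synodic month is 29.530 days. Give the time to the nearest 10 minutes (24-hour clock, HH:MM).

Phase angle: θ = 360°·(20.5 d)/(29.530 d) = 249.9°.
The Moon trails the Sun by θ/15 = 249.9/15 ≈ 16.66 hours.
18:00 + 16.661 h ≈ 10:40 → 10:40 to the nearest ten minutes.

10:40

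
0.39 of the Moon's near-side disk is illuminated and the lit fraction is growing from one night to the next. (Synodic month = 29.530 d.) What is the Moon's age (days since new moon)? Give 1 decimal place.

6.3 days

Invert f = (1 − cos θ)/2 to get cos θ = 1 − 2(0.39) = 0.220, hence θ₀ = arccos 0.220 = 77.3°.
The Moon is waxing (0°–180°), so θ = 77.3° directly.
At 360°/29.530 d per day, 77.3° corresponds to 6.34 days.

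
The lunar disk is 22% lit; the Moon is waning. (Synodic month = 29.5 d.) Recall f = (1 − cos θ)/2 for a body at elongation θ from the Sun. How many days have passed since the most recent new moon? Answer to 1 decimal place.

cos θ = 1 − 2f = 0.560, giving a principal value of 55.9°.
Since the Moon is past full (waning), take the reflex angle: θ = 360° − 55.9° = 304.1°.
Age = 29.5 × 304.1°/360° ≈ 24.92 days.

24.9 days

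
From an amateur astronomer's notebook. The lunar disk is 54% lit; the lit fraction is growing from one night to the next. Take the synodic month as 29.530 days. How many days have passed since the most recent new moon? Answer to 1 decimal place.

7.8 days

From f = (1 − cos θ)/2: cos θ = 1 − 2×0.54 = -0.080; arccos → 94.6°.
The Moon is waxing (0°–180°), so θ = 94.6° directly.
That fraction of the synodic month is 94.6/360 × 29.530 d ≈ 7.76 d.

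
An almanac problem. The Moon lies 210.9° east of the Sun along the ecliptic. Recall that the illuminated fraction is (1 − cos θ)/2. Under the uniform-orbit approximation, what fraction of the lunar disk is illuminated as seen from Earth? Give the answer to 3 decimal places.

Half-versine of 210.9°: (1 − (-0.858))/2 = 0.929.

0.929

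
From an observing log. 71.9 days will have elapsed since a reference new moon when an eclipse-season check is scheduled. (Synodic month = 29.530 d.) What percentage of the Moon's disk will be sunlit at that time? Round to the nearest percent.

96%

Reduce mod P: 71.9 − 2×29.530 = 12.84 d into the current lunation.
Phase angle: θ = 360°·(12.84 d)/(29.530 d) = 156.5°.
With cos θ = (-0.917), the lit fraction is (1 − (-0.917))/2 ≈ 0.959, so 96%.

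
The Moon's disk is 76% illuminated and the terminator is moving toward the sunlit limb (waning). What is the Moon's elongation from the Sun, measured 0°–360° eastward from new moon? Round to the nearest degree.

From f = (1 − cos θ)/2: cos θ = 1 − 2×0.76 = -0.520; arccos → 121.3°.
A waning Moon lies in 180°–360°, so θ = 360° − 121.3° = 238.7°.

239°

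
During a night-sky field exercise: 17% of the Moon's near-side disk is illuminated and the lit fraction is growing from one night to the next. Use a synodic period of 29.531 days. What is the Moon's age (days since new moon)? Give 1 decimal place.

Invert f = (1 − cos θ)/2 to get cos θ = 1 − 2(0.17) = 0.660, hence θ₀ = arccos 0.660 = 48.7°.
Waxing ⇒ before full, so θ = 48.7°.
That fraction of the synodic month is 48.7/360 × 29.531 d ≈ 3.99 d.

4.0 days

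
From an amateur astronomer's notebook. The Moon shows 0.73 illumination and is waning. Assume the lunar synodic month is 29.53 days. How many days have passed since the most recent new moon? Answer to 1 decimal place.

19.9 days

Invert f = (1 − cos θ)/2 to get cos θ = 1 − 2(0.73) = -0.460, hence θ₀ = arccos -0.460 = 117.4°.
Waning ⇒ past full, so θ = 360° − 117.4° = 242.6°.
At 360°/29.53 d per day, 242.6° corresponds to 19.90 days.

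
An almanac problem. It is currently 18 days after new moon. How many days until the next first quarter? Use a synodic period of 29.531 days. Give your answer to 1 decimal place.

18.9 days

First quarter occurs at elongation 90°, i.e. at age 29.531 × 90/360 = 7.383 d.
This lunation's first quarter (7.383 d) has passed, so add one period: 36.914 − 18 = 18.914 days.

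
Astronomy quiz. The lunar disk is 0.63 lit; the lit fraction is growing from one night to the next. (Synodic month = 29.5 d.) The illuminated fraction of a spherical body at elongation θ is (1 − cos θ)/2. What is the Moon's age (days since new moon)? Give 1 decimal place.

From f = (1 − cos θ)/2: cos θ = 1 − 2×0.63 = -0.260; arccos → 105.1°.
Waxing ⇒ before full, so θ = 105.1°.
At 360°/29.5 d per day, 105.1° corresponds to 8.61 days.

8.6 days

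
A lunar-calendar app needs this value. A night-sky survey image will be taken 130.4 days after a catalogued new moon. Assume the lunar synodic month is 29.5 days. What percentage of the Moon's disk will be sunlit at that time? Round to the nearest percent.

130.4 d spans 4 complete synodic months (4 × 29.5 = 118.00 d) plus 12.40 d.
The Moon has covered 12.40/29.5 of its cycle, so θ ≈ 360° × 12.40/29.5 = 151.3°.
With cos θ = (-0.877), the lit fraction is (1 − (-0.877))/2 ≈ 0.939, so 94%.

94%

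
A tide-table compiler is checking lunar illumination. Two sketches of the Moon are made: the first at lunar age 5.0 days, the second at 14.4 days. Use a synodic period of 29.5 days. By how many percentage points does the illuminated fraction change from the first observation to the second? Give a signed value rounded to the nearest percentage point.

First observation: θ = 360°·5.0/29.5 = 61.0°, so f = 0.258.
Second observation: θ = 175.7°, f = 0.999.
Δf = 0.999 − 0.258 = +0.741, i.e. +74 pp.

+74 percentage points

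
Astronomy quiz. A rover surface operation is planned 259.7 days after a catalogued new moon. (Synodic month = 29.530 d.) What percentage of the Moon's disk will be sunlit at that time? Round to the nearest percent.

Reduce mod P: 259.7 − 8×29.530 = 23.46 d into the current lunation.
Elongation θ = 360° × 23.46/29.530 ≈ 286.0°.
Illuminated fraction = (1 − cos 286.0°)/2 = (1 − 0.276)/2 ≈ 0.362, so 36%.

36%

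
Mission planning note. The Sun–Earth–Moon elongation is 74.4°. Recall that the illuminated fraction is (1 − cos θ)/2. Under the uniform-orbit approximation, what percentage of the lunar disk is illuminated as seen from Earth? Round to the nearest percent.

f = (1 − cos 74.4°)/2 = (1 − 0.269)/2 ≈ 0.366, i.e. 37%.

37%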